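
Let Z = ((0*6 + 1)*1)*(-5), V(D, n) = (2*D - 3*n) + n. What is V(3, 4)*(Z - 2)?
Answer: 14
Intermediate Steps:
V(D, n) = -2*n + 2*D (V(D, n) = (-3*n + 2*D) + n = -2*n + 2*D)
Z = -5 (Z = ((0 + 1)*1)*(-5) = (1*1)*(-5) = 1*(-5) = -5)
V(3, 4)*(Z - 2) = (-2*4 + 2*3)*(-5 - 2) = (-8 + 6)*(-7) = -2*(-7) = 14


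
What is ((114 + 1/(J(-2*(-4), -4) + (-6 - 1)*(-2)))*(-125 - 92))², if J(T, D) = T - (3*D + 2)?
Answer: 626999499889/1024 ≈ 6.1230e+8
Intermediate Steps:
J(T, D) = -2 + T - 3*D (J(T, D) = T - (2 + 3*D) = T + (-2 - 3*D) = -2 + T - 3*D)
((114 + 1/(J(-2*(-4), -4) + (-6 - 1)*(-2)))*(-125 - 92))² = ((114 + 1/((-2 - 2*(-4) - 3*(-4)) + (-6 - 1)*(-2)))*(-125 - 92))² = ((114 + 1/((-2 + 8 + 12) - 7*(-2)))*(-217))² = ((114 + 1/(18 + 14))*(-217))² = ((114 + 1/32)*(-217))² = ((3649/32)*(-217))² = (-791833/32)² = 626999499889/1024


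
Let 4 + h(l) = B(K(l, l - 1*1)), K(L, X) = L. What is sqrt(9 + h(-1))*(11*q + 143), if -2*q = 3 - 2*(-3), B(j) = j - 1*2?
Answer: 187*sqrt(2)/2 ≈ 132.23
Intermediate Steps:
B(j) = -2 + j (B(j) = j - 2 = -2 + j)
h(l) = -6 + l (h(l) = -4 + (-2 + l) = -6 + l)
q = -9/2 (q = -(3 - 2*(-3))/2 = -(3 + 6)/2 = -1/2*9 = -9/2 ≈ -4.5000)
sqrt(9 + h(-1))*(11*q + 143) = sqrt(9 + (-6 - 1))*(11*(-9/2) + 143) = sqrt(9 - 7)*(-99/2 + 143) = sqrt(2)*(187/2) = 187*sqrt(2)/2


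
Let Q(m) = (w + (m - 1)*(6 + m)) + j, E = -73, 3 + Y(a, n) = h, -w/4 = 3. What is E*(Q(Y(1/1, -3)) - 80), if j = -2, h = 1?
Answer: 7738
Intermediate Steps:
w = -12 (w = -4*3 = -12)
Y(a, n) = -2 (Y(a, n) = -3 + 1 = -2)
Q(m) = -14 + (-1 + m)*(6 + m) (Q(m) = (-12 + (m - 1)*(6 + m)) - 2 = (-12 + (-1 + m)*(6 + m)) - 2 = -14 + (-1 + m)*(6 + m))
E*(Q(Y(1/1, -3)) - 80) = -73*((-20 + (-2)**2 + 5*(-2)) - 80) = -73*((-20 + 4 - 10) - 80) = -73*(-26 - 80) = -73*(-106) = 7738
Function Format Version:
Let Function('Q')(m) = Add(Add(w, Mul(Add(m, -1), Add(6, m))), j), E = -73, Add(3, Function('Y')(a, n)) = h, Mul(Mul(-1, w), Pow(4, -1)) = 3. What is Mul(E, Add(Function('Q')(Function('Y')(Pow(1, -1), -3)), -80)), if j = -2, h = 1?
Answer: 7738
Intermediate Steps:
w = -12 (w = Mul(-4, 3) = -12)
Function('Y')(a, n) = -2 (Function('Y')(a, n) = Add(-3, 1) = -2)
Function('Q')(m) = Add(-14, Mul(Add(-1, m), Add(6, m))) (Function('Q')(m) = Add(Add(-12, Mul(Add(m, -1), Add(6, m))), -2) = Add(Add(-12, Mul(Add(-1, m), Add(6, m))), -2) = Add(-14, Mul(Add(-1, m), Add(6, m))))
Mul(E, Add(Function('Q')(Function('Y')(Pow(1, -1), -3)), -80)) = Mul(-73, Add(Add(-20, Pow(-2, 2), Mul(5, -2)), -80)) = Mul(-73, Add(Add(-20, 4, -10), -80)) = Mul(-73, Add(-26, -80)) = Mul(-73, -106) = 7738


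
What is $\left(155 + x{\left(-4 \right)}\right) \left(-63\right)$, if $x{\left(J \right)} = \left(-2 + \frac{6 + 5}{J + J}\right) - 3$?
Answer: $- \frac{74907}{8} \approx -9363.4$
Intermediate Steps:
$x{\left(J \right)} = -5 + \frac{11}{2 J}$ ($x{\left(J \right)} = \left(-2 + \frac{11}{2 J}\right) - 3 = -5 + \frac{11}{2 J}$)
$\left(155 + x{\left(-4 \right)}\right) \left(-63\right) = \left(155 - \left(5 - \frac{11}{2 \left(-4\right)}\right)\right) \left(-63\right) = \left(155 + \left(-5 + \frac{11}{2} \left(- \frac{1}{4}\right)\right)\right) \left(-63\right) = \left(155 - \frac{51}{8}\right) \left(-63\right) = \frac{1189}{8} \left(-63\right) = - \frac{74907}{8}$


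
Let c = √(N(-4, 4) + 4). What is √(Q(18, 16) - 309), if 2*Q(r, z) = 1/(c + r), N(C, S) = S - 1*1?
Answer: √(-22246 - 1236*√7)/(2*√(18 + √7)) ≈ 17.578*I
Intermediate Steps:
N(C, S) = -1 + S (N(C, S) = S - 1 = -1 + S)
c = √7 (c = √((-1 + 4) + 4) = √(3 + 4) = √7 ≈ 2.6458)
Q(r, z) = 1/(2*(r + √7)) (Q(r, z) = 1/(2*(√7 + r)) = 1/(2*(r + √7)))
√(Q(18, 16) - 309) = √(1/(2*(18 + √7)) - 309) = √(-309 + 1/(2*(18 + √7)))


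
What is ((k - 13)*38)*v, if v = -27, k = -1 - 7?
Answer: 21546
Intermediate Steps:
k = -8
((k - 13)*38)*v = ((-8 - 13)*38)*(-27) = -21*38*(-27) = -798*(-27) = 21546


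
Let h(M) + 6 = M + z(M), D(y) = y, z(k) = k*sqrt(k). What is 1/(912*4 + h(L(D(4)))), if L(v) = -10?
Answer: 454/1649053 + 5*I*sqrt(10)/6596212 ≈ 0.00027531 + 2.397e-6*I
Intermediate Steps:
z(k) = k**(3/2)
h(M) = -6 + M + M**(3/2) (h(M) = -6 + (M + M**(3/2)) = -6 + M + M**(3/2))
1/(912*4 + h(L(D(4)))) = 1/(912*4 + (-6 - 10 + (-10)**(3/2))) = 1/(3648 + (-6 - 10 - 10*I*sqrt(10))) = 1/(3648 + (-16 - 10*I*sqrt(10))) = 1/(3632 - 10*I*sqrt(10))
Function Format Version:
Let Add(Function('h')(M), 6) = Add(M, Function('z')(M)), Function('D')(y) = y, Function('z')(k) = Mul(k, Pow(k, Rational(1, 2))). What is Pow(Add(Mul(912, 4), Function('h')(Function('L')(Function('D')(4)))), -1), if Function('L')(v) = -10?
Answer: Add(Rational(454, 1649053), Mul(Rational(5, 6596212), I, Pow(10, Rational(1, 2)))) ≈ Add(0.00027531, Mul(2.3970e-6, I))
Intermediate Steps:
Function('z')(k) = Pow(k, Rational(3, 2))
Function('h')(M) = Add(-6, M, Pow(M, Rational(3, 2))) (Function('h')(M) = Add(-6, Add(M, Pow(M, Rational(3, 2)))) = Add(-6, M, Pow(M, Rational(3, 2))))
Pow(Add(Mul(912, 4), Function('h')(Function('L')(Function('D')(4)))), -1) = Pow(Add(Mul(912, 4), Add(-6, -10, Pow(-10, Rational(3, 2)))), -1) = Pow(Add(3648, Add(-6, -10, Mul(-10, I, Pow(10, Rational(1, 2))))), -1) = Pow(Add(3648, Add(-16, Mul(-10, I, Pow(10, Rational(1, 2))))), -1) = Pow(Add(3632, Mul(-10, I, Pow(10, Rational(1, 2)))), -1)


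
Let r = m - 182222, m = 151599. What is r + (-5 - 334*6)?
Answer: -32632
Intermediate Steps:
r = -30623 (r = 151599 - 182222 = -30623)
r + (-5 - 334*6) = -30623 + (-5 - 334*6) = -30623 + (-5 - 2004) = -30623 - 2009 = -32632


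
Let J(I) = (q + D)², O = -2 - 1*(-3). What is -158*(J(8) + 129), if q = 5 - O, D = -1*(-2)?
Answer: -26070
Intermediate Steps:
O = 1 (O = -2 + 3 = 1)
D = 2
q = 4 (q = 5 - 1*1 = 5 - 1 = 4)
J(I) = 36 (J(I) = (4 + 2)² = 6² = 36)
-158*(J(8) + 129) = -158*(36 + 129) = -158*165 = -26070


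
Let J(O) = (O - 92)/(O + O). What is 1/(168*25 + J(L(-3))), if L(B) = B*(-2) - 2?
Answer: 1/4189 ≈ 0.00023872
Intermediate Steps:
L(B) = -2 - 2*B (L(B) = -2*B - 2 = -2 - 2*B)
J(O) = (-92 + O)/(2*O) (J(O) = (-92 + O)/((2*O)) = (-92 + O)*(1/(2*O)) = (-92 + O)/(2*O))
1/(168*25 + J(L(-3))) = 1/(168*25 + (-92 + (-2 - 2*(-3)))/(2*(-2 - 2*(-3)))) = 1/(4200 + (-92 + (-2 + 6))/(2*(-2 + 6))) = 1/(4200 + (½)*(-92 + 4)/4) = 1/(4200 + (½)*(¼)*(-88)) = 1/(4200 - 11) = 1/4189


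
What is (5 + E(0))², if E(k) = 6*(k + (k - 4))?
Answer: 361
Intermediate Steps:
E(k) = -24 + 12*k (E(k) = 6*(k + (-4 + k)) = 6*(-4 + 2*k) = -24 + 12*k)
(5 + E(0))² = (5 + (-24 + 12*0))² = (5 + (-24 + 0))² = (5 - 24)² = (-19)² = 361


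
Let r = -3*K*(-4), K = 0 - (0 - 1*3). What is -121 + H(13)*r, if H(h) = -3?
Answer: -229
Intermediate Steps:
K = 3 (K = 0 - (0 - 3) = 0 - 1*(-3) = 0 + 3 = 3)
r = 36 (r = -3*3*(-4) = -9*(-4) = 36)
-121 + H(13)*r = -121 - 3*36 = -121 - 108 = -229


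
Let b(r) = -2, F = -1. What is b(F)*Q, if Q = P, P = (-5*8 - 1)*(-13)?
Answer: -1066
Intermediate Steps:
P = 533 (P = (-40 - 1)*(-13) = -41*(-13) = 533)
Q = 533
b(F)*Q = -2*533 = -1066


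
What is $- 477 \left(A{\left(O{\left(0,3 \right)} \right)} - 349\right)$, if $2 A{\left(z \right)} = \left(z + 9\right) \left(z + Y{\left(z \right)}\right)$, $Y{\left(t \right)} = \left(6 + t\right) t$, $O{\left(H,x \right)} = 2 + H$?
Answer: $119250$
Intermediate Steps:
$Y{\left(t \right)} = t \left(6 + t\right)$
$A{\left(z \right)} = \frac{\left(9 + z\right) \left(z + z \left(6 + z\right)\right)}{2}$ ($A{\left(z \right)} = \frac{\left(z + 9\right) \left(z + z \left(6 + z\right)\right)}{2} = \frac{\left(9 + z\right) \left(z + z \left(6 + z\right)\right)}{2}$)
$- 477 \left(A{\left(O{\left(0,3 \right)} \right)} - 349\right) = - 477 \left(\frac{\left(2 + 0\right) \left(63 + \left(2 + 0\right)^{2} + 16 \left(2 + 0\right)\right)}{2} - 349\right) = - 477 \left(\frac{1}{2} \cdot 2 \left(63 + 2^{2} + 16 \cdot 2\right) - 349\right) = - 477 \left(\frac{1}{2} \cdot 2 \left(63 + 4 + 32\right) - 349\right) = - 477 \left(\frac{1}{2} \cdot 2 \cdot 99 - 349\right) = - 477 \left(99 - 349\right) = \left(-477\right) \left(-250\right) = 119250$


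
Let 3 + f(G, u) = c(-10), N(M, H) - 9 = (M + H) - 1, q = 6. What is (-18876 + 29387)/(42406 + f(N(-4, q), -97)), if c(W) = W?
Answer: 10511/42393 ≈ 0.24794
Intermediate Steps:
N(M, H) = 8 + H + M (N(M, H) = 9 + ((M + H) - 1) = 9 + ((H + M) - 1) = 9 + (-1 + H + M) = 8 + H + M)
f(G, u) = -13 (f(G, u) = -3 - 10 = -13)
(-18876 + 29387)/(42406 + f(N(-4, q), -97)) = (-18876 + 29387)/(42406 - 13) = 10511/42393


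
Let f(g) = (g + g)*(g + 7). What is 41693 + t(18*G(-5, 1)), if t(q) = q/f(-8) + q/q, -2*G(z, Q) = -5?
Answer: 667149/16 ≈ 41697.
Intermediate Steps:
G(z, Q) = 5/2 (G(z, Q) = -½*(-5) = 5/2)
f(g) = 2*g*(7 + g) (f(g) = (2*g)*(7 + g) = 2*g*(7 + g))
t(q) = 1 + q/16 (t(q) = q/((2*(-8)*(7 - 8))) + q/q = q/((2*(-8)*(-1))) + 1 = q/16 + 1 = 1 + q/16)
41693 + t(18*G(-5, 1)) = 41693 + (1 + (18*(5/2))/16) = 41693 + (1 + (1/16)*45) = 41693 + (1 + 45/16) = 41693 + 61/16 = 667149/16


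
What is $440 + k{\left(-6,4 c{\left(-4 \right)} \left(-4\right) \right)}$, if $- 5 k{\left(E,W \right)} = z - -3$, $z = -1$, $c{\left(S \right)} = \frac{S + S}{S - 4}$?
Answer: $\frac{2198}{5} \approx 439.6$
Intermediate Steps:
$c{\left(S \right)} = \frac{2 S}{-4 + S}$
$k{\left(E,W \right)} = - \frac{2}{5}$ ($k{\left(E,W \right)} = - \frac{-1 - -3}{5} = - \frac{-1 + 3}{5} = \left(- \frac{1}{5}\right) 2 = - \frac{2}{5}$)
$440 + k{\left(-6,4 c{\left(-4 \right)} \left(-4\right) \right)} = 440 - \frac{2}{5} = \frac{2198}{5}$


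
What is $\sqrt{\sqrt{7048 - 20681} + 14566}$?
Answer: $\sqrt{14566 + i \sqrt{13633}} \approx 120.69 + 0.4837 i$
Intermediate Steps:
$\sqrt{\sqrt{7048 - 20681} + 14566} = \sqrt{\sqrt{-13633} + 14566} = \sqrt{i \sqrt{13633} + 14566} = \sqrt{14566 + i \sqrt{13633}}$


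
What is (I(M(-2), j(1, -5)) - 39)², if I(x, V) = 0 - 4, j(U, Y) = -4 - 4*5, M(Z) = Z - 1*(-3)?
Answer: 1849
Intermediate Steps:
M(Z) = 3 + Z (M(Z) = Z + 3 = 3 + Z)
j(U, Y) = -24 (j(U, Y) = -4 - 20 = -24)
I(x, V) = -4
(I(M(-2), j(1, -5)) - 39)² = (-4 - 39)² = (-43)² = 1849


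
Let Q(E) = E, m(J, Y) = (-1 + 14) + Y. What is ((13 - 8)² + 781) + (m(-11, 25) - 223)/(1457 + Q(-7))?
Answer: 233703/290 ≈ 805.87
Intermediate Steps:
m(J, Y) = 13 + Y
((13 - 8)² + 781) + (m(-11, 25) - 223)/(1457 + Q(-7)) = ((13 - 8)² + 781) + ((13 + 25) - 223)/(1457 - 7) = (5² + 781) + (38 - 223)/1450 = (25 + 781) - 185*1/1450 = 806 - 37/290 = 233703/290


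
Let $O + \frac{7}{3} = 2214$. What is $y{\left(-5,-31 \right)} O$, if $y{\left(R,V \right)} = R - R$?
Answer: $0$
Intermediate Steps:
$O = \frac{6635}{3}$ ($O = - \frac{7}{3} + 2214 = \frac{6635}{3} \approx 2211.7$)
$y{\left(R,V \right)} = 0$
$y{\left(-5,-31 \right)} O = 0 \cdot \frac{6635}{3} = 0$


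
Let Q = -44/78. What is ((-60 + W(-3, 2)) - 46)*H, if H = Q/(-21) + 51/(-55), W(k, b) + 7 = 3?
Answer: 81118/819 ≈ 99.045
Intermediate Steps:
W(k, b) = -4 (W(k, b) = -7 + 3 = -4)
Q = -22/39 (Q = -44*1/78 = -22/39 ≈ -0.56410)
H = -40559/45045 (H = -22/39/(-21) + 51/(-55) = -22/39*(-1/21) + 51*(-1/55) = 22/819 - 51/55 = -40559/45045 ≈ -0.90041)
((-60 + W(-3, 2)) - 46)*H = ((-60 - 4) - 46)*(-40559/45045) = (-64 - 46)*(-40559/45045) = -110*(-40559/45045) = 81118/819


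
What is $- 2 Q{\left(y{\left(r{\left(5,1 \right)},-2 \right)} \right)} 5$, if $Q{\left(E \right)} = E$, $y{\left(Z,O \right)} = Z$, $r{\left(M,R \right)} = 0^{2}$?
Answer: $0$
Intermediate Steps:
$r{\left(M,R \right)} = 0$
$- 2 Q{\left(y{\left(r{\left(5,1 \right)},-2 \right)} \right)} 5 = \left(-2\right) 0 \cdot 5 = 0 \cdot 5 = 0$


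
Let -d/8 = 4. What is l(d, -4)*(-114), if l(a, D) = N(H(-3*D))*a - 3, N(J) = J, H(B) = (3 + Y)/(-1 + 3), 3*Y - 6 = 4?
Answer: 11894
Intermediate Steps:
Y = 10/3 (Y = 2 + (⅓)*4 = 2 + 4/3 = 10/3 ≈ 3.3333)
H(B) = 19/6 (H(B) = (3 + 10/3)/(-1 + 3) = (19/3)/2 = (19/3)*(½) = 19/6)
d = -32 (d = -8*4 = -32)
l(a, D) = -3 + 19*a/6 (l(a, D) = 19*a/6 - 3 = -3 + 19*a/6)
l(d, -4)*(-114) = (-3 + (19/6)*(-32))*(-114) = (-3 - 304/3)*(-114) = -313/3*(-114) = 11894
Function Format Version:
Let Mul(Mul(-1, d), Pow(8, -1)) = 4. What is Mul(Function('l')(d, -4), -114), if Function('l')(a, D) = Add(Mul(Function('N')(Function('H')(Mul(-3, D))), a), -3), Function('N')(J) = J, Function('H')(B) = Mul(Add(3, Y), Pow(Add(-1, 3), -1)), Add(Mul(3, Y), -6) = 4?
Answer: 11894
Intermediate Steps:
Y = Rational(10, 3) (Y = Add(2, Mul(Rational(1, 3), 4)) = Add(2, Rational(4, 3)) = Rational(10, 3) ≈ 3.3333)
Function('H')(B) = Rational(19, 6) (Function('H')(B) = Mul(Add(3, Rational(10, 3)), Pow(Add(-1, 3), -1)) = Mul(Rational(19, 3), Pow(2, -1)) = Mul(Rational(19, 3), Rational(1, 2)) = Rational(19, 6))
d = -32 (d = Mul(-8, 4) = -32)
Function('l')(a, D) = Add(-3, Mul(Rational(19, 6), a)) (Function('l')(a, D) = Add(Mul(Rational(19, 6), a), -3) = Add(-3, Mul(Rational(19, 6), a)))
Mul(Function('l')(d, -4), -114) = Mul(Add(-3, Mul(Rational(19, 6), -32)), -114) = Mul(Add(-3, Rational(-304, 3)), -114) = Mul(Rational(-313, 3), -114) = 11894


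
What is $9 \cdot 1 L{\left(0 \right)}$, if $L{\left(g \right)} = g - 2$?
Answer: $-18$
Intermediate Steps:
$L{\left(g \right)} = -2 + g$
$9 \cdot 1 L{\left(0 \right)} = 9 \cdot 1 \left(-2 + 0\right) = 9 \left(-2\right) = -18$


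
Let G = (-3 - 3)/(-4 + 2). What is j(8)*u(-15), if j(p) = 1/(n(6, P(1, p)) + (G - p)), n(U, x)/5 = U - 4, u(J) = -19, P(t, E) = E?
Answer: -19/5 ≈ -3.8000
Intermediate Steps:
G = 3 (G = -6/(-2) = -6*(-½) = 3)
n(U, x) = -20 + 5*U (n(U, x) = 5*(U - 4) = 5*(-4 + U) = -20 + 5*U)
j(p) = 1/(13 - p) (j(p) = 1/((-20 + 5*6) + (3 - p)) = 1/((-20 + 30) + (3 - p)) = 1/(10 + (3 - p)) = 1/(13 - p))
j(8)*u(-15) = -1/(-13 + 8)*(-19) = -1/(-5)*(-19) = -1*(-⅕)*(-19) = (⅕)*(-19) = -19/5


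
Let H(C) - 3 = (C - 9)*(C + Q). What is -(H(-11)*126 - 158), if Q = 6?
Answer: -12820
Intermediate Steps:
H(C) = 3 + (-9 + C)*(6 + C) (H(C) = 3 + (C - 9)*(C + 6) = 3 + (-9 + C)*(6 + C))
-(H(-11)*126 - 158) = -((-51 + (-11)² - 3*(-11))*126 - 158) = -((-51 + 121 + 33)*126 - 158) = -(103*126 - 158) = -(12978 - 158) = -1*12820 = -12820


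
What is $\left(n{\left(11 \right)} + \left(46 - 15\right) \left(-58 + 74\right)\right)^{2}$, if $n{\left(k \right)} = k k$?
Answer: $380689$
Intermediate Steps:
$n{\left(k \right)} = k^{2}$
$\left(n{\left(11 \right)} + \left(46 - 15\right) \left(-58 + 74\right)\right)^{2} = \left(11^{2} + \left(46 - 15\right) \left(-58 + 74\right)\right)^{2} = \left(121 + 31 \cdot 16\right)^{2} = \left(121 + 496\right)^{2} = 617^{2} = 380689$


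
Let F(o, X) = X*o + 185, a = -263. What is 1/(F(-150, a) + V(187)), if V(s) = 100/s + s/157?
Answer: 29359/1163694634 ≈ 2.5229e-5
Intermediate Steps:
F(o, X) = 185 + X*o
V(s) = 100/s + s/157 (V(s) = 100/s + s*(1/157) = 100/s + s/157)
1/(F(-150, a) + V(187)) = 1/((185 - 263*(-150)) + (100/187 + (1/157)*187)) = 1/((185 + 39450) + (100*(1/187) + 187/157)) = 1/(39635 + (100/187 + 187/157)) = 1/(39635 + 50669/29359) = 1/(1163694634/29359) = 29359/1163694634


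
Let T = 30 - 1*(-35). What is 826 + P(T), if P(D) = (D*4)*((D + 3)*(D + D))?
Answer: 2299226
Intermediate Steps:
T = 65 (T = 30 + 35 = 65)
P(D) = 8*D²*(3 + D) (P(D) = (4*D)*((3 + D)*(2*D)) = (4*D)*(2*D*(3 + D)) = 8*D²*(3 + D))
826 + P(T) = 826 + 8*65²*(3 + 65) = 826 + 8*4225*68 = 826 + 2298400 = 2299226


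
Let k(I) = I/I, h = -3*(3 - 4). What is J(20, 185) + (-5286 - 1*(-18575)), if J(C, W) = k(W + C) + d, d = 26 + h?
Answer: 13319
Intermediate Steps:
h = 3 (h = -3*(-1) = 3)
k(I) = 1
d = 29 (d = 26 + 3 = 29)
J(C, W) = 30 (J(C, W) = 1 + 29 = 30)
J(20, 185) + (-5286 - 1*(-18575)) = 30 + (-5286 - 1*(-18575)) = 30 + (-5286 + 18575) = 30 + 13289 = 13319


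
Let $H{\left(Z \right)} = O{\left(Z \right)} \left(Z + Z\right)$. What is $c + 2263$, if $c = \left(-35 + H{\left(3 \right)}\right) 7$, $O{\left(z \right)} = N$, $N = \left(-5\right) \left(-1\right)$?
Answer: $2228$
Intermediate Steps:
$N = 5$
$O{\left(z \right)} = 5$
$H{\left(Z \right)} = 10 Z$ ($H{\left(Z \right)} = 5 \left(Z + Z\right) = 5 \cdot 2 Z = 10 Z$)
$c = -35$ ($c = \left(-35 + 10 \cdot 3\right) 7 = \left(-35 + 30\right) 7 = \left(-5\right) 7 = -35$)
$c + 2263 = -35 + 2263 = 2228$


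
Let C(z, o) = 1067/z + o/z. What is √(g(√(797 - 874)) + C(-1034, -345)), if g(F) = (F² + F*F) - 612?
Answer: I*√204930011/517 ≈ 27.689*I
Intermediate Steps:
g(F) = -612 + 2*F² (g(F) = (F² + F²) - 612 = 2*F² - 612 = -612 + 2*F²)
√(g(√(797 - 874)) + C(-1034, -345)) = √((-612 + 2*(√(797 - 874))²) + (1067 - 345)/(-1034)) = √((-612 + 2*(√(-77))²) - 1/1034*722) = √((-612 + 2*(I*√77)²) - 361/517) = √((-612 + 2*(-77)) - 361/517) = √((-612 - 154) - 361/517) = √(-766 - 361/517) = √(-396383/517) = I*√204930011/517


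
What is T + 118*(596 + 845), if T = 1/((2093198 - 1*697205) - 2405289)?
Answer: 171618673247/1009296 ≈ 1.7004e+5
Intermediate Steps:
T = -1/1009296 (T = 1/((2093198 - 697205) - 2405289) = 1/(1395993 - 2405289) = 1/(-1009296) = -1/1009296 ≈ -9.9079e-7)
T + 118*(596 + 845) = -1/1009296 + 118*(596 + 845) = -1/1009296 + 118*1441 = -1/1009296 + 170038 = 171618673247/1009296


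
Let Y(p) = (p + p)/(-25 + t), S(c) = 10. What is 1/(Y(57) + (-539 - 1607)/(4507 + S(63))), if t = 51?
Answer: 58721/229571 ≈ 0.25579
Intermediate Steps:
Y(p) = p/13 (Y(p) = (p + p)/(-25 + 51) = (2*p)/26 = (2*p)*(1/26) = p/13)
1/(Y(57) + (-539 - 1607)/(4507 + S(63))) = 1/((1/13)*57 + (-539 - 1607)/(4507 + 10)) = 1/(57/13 - 2146/4517) = 1/(229571/58721) = 58721/229571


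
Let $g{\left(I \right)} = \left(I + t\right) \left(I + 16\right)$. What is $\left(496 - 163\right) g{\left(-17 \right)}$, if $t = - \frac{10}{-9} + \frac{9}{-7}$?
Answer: $\frac{40034}{7} \approx 5719.1$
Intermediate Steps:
$t = - \frac{11}{63}$ ($t = \left(-10\right) \left(- \frac{1}{9}\right) + 9 \left(- \frac{1}{7}\right) = \frac{10}{9} - \frac{9}{7} = - \frac{11}{63} \approx -0.1746$)
$g{\left(I \right)} = \left(16 + I\right) \left(- \frac{11}{63} + I\right)$ ($g{\left(I \right)} = \left(I - \frac{11}{63}\right) \left(I + 16\right) = \left(- \frac{11}{63} + I\right) \left(16 + I\right) = \left(16 + I\right) \left(- \frac{11}{63} + I\right)$)
$\left(496 - 163\right) g{\left(-17 \right)} = \left(496 - 163\right) \left(- \frac{176}{63} + \left(-17\right)^{2} + \frac{997}{63} \left(-17\right)\right) = 333 \left(- \frac{176}{63} + 289 - \frac{16949}{63}\right) = 333 \cdot \frac{1082}{63} = \frac{40034}{7}$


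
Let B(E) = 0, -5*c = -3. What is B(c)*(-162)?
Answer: 0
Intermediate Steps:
c = ⅗ (c = -⅕*(-3) = ⅗ ≈ 0.60000)
B(c)*(-162) = 0*(-162) = 0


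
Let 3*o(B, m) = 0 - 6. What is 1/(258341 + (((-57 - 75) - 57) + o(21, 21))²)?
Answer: 1/294822 ≈ 3.3919e-6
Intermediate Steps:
o(B, m) = -2 (o(B, m) = (0 - 6)/3 = (⅓)*(-6) = -2)
1/(258341 + (((-57 - 75) - 57) + o(21, 21))²) = 1/(258341 + (((-57 - 75) - 57) - 2)²) = 1/(258341 + ((-132 - 57) - 2)²) = 1/(258341 + (-189 - 2)²) = 1/(258341 + (-191)²) = 1/(258341 + 36481) = 1/294822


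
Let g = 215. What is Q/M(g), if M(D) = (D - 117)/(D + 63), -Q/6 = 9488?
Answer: -7912992/49 ≈ -1.6149e+5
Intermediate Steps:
Q = -56928 (Q = -6*9488 = -56928)
M(D) = (-117 + D)/(63 + D)
Q/M(g) = -56928*(63 + 215)/(-117 + 215) = -56928/(98/278) = -56928/((1/278)*98) = -56928/49/139 = -56928*139/49 = -7912992/49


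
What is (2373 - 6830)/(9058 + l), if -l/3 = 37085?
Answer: 4457/102197 ≈ 0.043612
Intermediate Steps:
l = -111255 (l = -3*37085 = -111255)
(2373 - 6830)/(9058 + l) = (2373 - 6830)/(9058 - 111255) = -4457/(-102197) = -4457*(-1/102197) = 4457/102197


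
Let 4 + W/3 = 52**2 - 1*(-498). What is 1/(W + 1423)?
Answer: 1/11017 ≈ 9.0769e-5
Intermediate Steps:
W = 9594 (W = -12 + 3*(52**2 - 1*(-498)) = -12 + 3*(2704 + 498) = -12 + 3*3202 = -12 + 9606 = 9594)
1/(W + 1423) = 1/(9594 + 1423) = 1/11017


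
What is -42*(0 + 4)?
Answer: -168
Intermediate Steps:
-42*(0 + 4) = -42*4 = -168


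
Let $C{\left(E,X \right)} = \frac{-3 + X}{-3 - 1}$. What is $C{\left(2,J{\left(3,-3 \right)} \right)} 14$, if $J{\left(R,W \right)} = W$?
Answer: $21$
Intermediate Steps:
$C{\left(E,X \right)} = \frac{3}{4} - \frac{X}{4}$ ($C{\left(E,X \right)} = \frac{-3 + X}{-4} = \left(-3 + X\right) \left(- \frac{1}{4}\right) = \frac{3}{4} - \frac{X}{4}$)
$C{\left(2,J{\left(3,-3 \right)} \right)} 14 = \left(\frac{3}{4} - - \frac{3}{4}\right) 14 = \left(\frac{3}{4} + \frac{3}{4}\right) 14 = \frac{3}{2} \cdot 14 = 21$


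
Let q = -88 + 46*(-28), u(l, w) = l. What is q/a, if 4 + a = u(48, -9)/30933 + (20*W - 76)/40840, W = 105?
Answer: 72429413280/207860257 ≈ 348.45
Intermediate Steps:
q = -1376 (q = -88 - 1288 = -1376)
a = -207860257/52637655 (a = -4 + (48/30933 + (20*105 - 76)/40840) = -4 + (48*(1/30933) + (2100 - 76)*(1/40840)) = -4 + (16/10311 + 2024*(1/40840)) = -4 + (16/10311 + 253/5105) = -4 + 2690363/52637655 = -207860257/52637655 ≈ -3.9489)
q/a = -1376/(-207860257/52637655) = -1376*(-52637655/207860257) = 72429413280/207860257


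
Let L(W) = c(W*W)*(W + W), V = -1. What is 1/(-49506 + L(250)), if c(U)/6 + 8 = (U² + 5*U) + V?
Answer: 1/11719687423494 ≈ 8.5326e-14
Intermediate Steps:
c(U) = -54 + 6*U² + 30*U (c(U) = -48 + 6*((U² + 5*U) - 1) = -48 + 6*(-1 + U² + 5*U) = -48 + (-6 + 6*U² + 30*U) = -54 + 6*U² + 30*U)
L(W) = 2*W*(-54 + 6*W⁴ + 30*W²) (L(W) = (-54 + 6*(W*W)² + 30*(W*W))*(W + W) = (-54 + 6*(W²)² + 30*W²)*(2*W) = (-54 + 6*W⁴ + 30*W²)*(2*W) = 2*W*(-54 + 6*W⁴ + 30*W²))
1/(-49506 + L(250)) = 1/(-49506 + 12*250*(-9 + 250⁴ + 5*250²)) = 1/(-49506 + 12*250*(-9 + 3906250000 + 5*62500)) = 1/(-49506 + 12*250*(-9 + 3906250000 + 312500)) = 1/(-49506 + 12*250*3906562491) = 1/(-49506 + 11719687473000) = 1/11719687423494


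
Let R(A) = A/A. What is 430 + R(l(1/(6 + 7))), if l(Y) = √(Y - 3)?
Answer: 431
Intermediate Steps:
l(Y) = √(-3 + Y)
R(A) = 1
430 + R(l(1/(6 + 7))) = 430 + 1 = 431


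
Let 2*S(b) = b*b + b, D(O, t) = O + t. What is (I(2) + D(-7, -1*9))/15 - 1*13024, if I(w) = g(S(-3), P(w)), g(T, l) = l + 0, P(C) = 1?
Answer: -13025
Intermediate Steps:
S(b) = b/2 + b²/2 (S(b) = (b*b + b)/2 = (b² + b)/2 = (b + b²)/2 = b/2 + b²/2)
g(T, l) = l
I(w) = 1
(I(2) + D(-7, -1*9))/15 - 1*13024 = (1 + (-7 - 1*9))/15 - 1*13024 = (1 + (-7 - 9))/15 - 13024 = (1 - 16)/15 - 13024 = (1/15)*(-15) - 13024 = -1 - 13024 = -13025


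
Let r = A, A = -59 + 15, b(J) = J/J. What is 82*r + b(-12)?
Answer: -3607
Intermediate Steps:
b(J) = 1
A = -44
r = -44
82*r + b(-12) = 82*(-44) + 1 = -3608 + 1 = -3607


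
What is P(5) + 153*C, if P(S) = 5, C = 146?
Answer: 22343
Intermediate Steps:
P(5) + 153*C = 5 + 153*146 = 5 + 22338 = 22343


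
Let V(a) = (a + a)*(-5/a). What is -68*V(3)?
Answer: 680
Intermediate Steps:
V(a) = -10 (V(a) = (2*a)*(-5/a) = -10)
-68*V(3) = -68*(-10) = 680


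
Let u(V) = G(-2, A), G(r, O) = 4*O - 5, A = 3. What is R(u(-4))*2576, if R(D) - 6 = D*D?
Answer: 141680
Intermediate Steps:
G(r, O) = -5 + 4*O
u(V) = 7 (u(V) = -5 + 4*3 = -5 + 12 = 7)
R(D) = 6 + D² (R(D) = 6 + D*D = 6 + D²)
R(u(-4))*2576 = (6 + 7²)*2576 = (6 + 49)*2576 = 55*2576 = 141680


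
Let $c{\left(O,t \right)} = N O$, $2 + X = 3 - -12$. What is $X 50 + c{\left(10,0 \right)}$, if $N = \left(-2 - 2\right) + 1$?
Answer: $620$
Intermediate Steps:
$N = -3$ ($N = -4 + 1 = -3$)
$X = 13$ ($X = -2 + \left(3 - -12\right) = -2 + \left(3 + 12\right) = -2 + 15 = 13$)
$c{\left(O,t \right)} = - 3 O$
$X 50 + c{\left(10,0 \right)} = 13 \cdot 50 - 30 = 650 - 30 = 620$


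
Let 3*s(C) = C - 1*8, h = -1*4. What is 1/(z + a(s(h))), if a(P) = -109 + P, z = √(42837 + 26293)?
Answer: 113/56361 + √69130/56361 ≈ 0.0066700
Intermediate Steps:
h = -4
s(C) = -8/3 + C/3 (s(C) = (C - 1*8)/3 = (C - 8)/3 = (-8 + C)/3 = -8/3 + C/3)
z = √69130 ≈ 262.93
1/(z + a(s(h))) = 1/(√69130 + (-109 + (-8/3 + (⅓)*(-4)))) = 1/(√69130 + (-109 + (-8/3 - 4/3))) = 1/(√69130 + (-109 - 4)) = 1/(√69130 - 113) = 1/(-113 + √69130)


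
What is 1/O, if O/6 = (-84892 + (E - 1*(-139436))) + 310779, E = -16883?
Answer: 1/2090640 ≈ 4.7832e-7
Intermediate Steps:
O = 2090640 (O = 6*((-84892 + (-16883 - 1*(-139436))) + 310779) = 6*((-84892 + (-16883 + 139436)) + 310779) = 6*((-84892 + 122553) + 310779) = 6*(37661 + 310779) = 6*348440 = 2090640)
1/O = 1/2090640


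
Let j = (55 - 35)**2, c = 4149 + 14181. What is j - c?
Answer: -17930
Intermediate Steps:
c = 18330
j = 400 (j = 20**2 = 400)
j - c = 400 - 1*18330 = 400 - 18330 = -17930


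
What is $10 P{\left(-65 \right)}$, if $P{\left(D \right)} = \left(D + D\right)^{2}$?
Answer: $169000$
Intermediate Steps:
$P{\left(D \right)} = 4 D^{2}$ ($P{\left(D \right)} = \left(2 D\right)^{2} = 4 D^{2}$)
$10 P{\left(-65 \right)} = 10 \cdot 4 \left(-65\right)^{2} = 10 \cdot 4 \cdot 4225 = 10 \cdot 16900 = 169000$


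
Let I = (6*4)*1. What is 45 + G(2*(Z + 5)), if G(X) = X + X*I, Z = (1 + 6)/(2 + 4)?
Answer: 1060/3 ≈ 353.33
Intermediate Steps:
Z = 7/6 ≈ 1.1667
I = 24 (I = 24*1 = 24)
G(X) = 25*X (G(X) = X + X*24 = X + 24*X = 25*X)
45 + G(2*(Z + 5)) = 45 + 25*(2*(7/6 + 5)) = 45 + 25*(2*(37/6)) = 45 + 25*(37/3) = 45 + 925/3 = 1060/3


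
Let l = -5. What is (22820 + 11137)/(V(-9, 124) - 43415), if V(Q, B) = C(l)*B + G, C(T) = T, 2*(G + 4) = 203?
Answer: -67914/87875 ≈ -0.77285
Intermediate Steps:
G = 195/2 (G = -4 + (1/2)*203 = -4 + 203/2 = 195/2 ≈ 97.500)
V(Q, B) = 195/2 - 5*B (V(Q, B) = -5*B + 195/2 = 195/2 - 5*B)
(22820 + 11137)/(V(-9, 124) - 43415) = (22820 + 11137)/((195/2 - 5*124) - 43415) = 33957/((195/2 - 620) - 43415) = 33957/(-1045/2 - 43415) = 33957/(-87875/2) = 33957*(-2/87875) = -67914/87875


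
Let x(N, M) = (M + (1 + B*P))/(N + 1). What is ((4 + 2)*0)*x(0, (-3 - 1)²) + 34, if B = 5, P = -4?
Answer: 34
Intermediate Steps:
x(N, M) = (-19 + M)/(1 + N) (x(N, M) = (M + (1 + 5*(-4)))/(N + 1) = (M + (1 - 20))/(1 + N) = (M - 19)/(1 + N) = (-19 + M)/(1 + N))
((4 + 2)*0)*x(0, (-3 - 1)²) + 34 = ((4 + 2)*0)*((-19 + (-3 - 1)²)/(1 + 0)) + 34 = (6*0)*((-19 + (-4)²)/1) + 34 = 0*(1*(-19 + 16)) + 34 = 0*(1*(-3)) + 34 = 0*(-3) + 34 = 0 + 34 = 34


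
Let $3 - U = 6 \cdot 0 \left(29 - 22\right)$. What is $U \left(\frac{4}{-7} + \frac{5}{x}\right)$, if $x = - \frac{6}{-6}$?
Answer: $\frac{93}{7} \approx 13.286$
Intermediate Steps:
$x = 1$ ($x = \left(-6\right) \left(- \frac{1}{6}\right) = 1$)
$U = 3$ ($U = 3 - 6 \cdot 0 \left(29 - 22\right) = 3 - 0 \left(29 - 22\right) = 3 - 0 \cdot 7 = 3 - 0 = 3 + 0 = 3$)
$U \left(\frac{4}{-7} + \frac{5}{x}\right) = 3 \left(\frac{4}{-7} + \frac{5}{1}\right) = 3 \left(4 \left(- \frac{1}{7}\right) + 5 \cdot 1\right) = 3 \left(- \frac{4}{7} + 5\right) = 3 \cdot \frac{31}{7} = \frac{93}{7}$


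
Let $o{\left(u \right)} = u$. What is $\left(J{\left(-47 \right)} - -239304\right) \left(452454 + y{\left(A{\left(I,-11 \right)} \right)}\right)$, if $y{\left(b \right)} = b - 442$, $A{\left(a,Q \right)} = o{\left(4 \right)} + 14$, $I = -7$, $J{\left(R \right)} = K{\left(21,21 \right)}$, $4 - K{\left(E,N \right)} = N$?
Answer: $108164902610$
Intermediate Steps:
$K{\left(E,N \right)} = 4 - N$
$J{\left(R \right)} = -17$ ($J{\left(R \right)} = 4 - 21 = -17$)
$A{\left(a,Q \right)} = 18$ ($A{\left(a,Q \right)} = 4 + 14 = 18$)
$y{\left(b \right)} = -442 + b$ ($y{\left(b \right)} = b - 442 = -442 + b$)
$\left(J{\left(-47 \right)} - -239304\right) \left(452454 + y{\left(A{\left(I,-11 \right)} \right)}\right) = \left(-17 - -239304\right) \left(452454 + \left(-442 + 18\right)\right) = \left(-17 + 239304\right) \left(452454 - 424\right) = 239287 \cdot 452030 = 108164902610$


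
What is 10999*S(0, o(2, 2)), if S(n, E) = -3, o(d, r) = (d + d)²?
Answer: -32997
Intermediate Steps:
o(d, r) = 4*d² (o(d, r) = (2*d)² = 4*d²)
10999*S(0, o(2, 2)) = 10999*(-3) = -32997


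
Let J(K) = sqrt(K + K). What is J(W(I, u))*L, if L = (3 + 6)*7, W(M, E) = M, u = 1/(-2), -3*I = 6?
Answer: 126*I ≈ 126.0*I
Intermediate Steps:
I = -2 (I = -1/3*6 = -2)
u = -1/2 ≈ -0.50000
J(K) = sqrt(2)*sqrt(K) (J(K) = sqrt(2*K) = sqrt(2)*sqrt(K))
L = 63 (L = 9*7 = 63)
J(W(I, u))*L = (sqrt(2)*sqrt(-2))*63 = (sqrt(2)*(I*sqrt(2)))*63 = (2*I)*63 = 126*I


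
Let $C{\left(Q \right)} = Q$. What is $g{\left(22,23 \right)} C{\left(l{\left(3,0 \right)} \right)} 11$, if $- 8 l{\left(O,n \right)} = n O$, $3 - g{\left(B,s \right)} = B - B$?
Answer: $0$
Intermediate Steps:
$g{\left(B,s \right)} = 3$ ($g{\left(B,s \right)} = 3 - \left(B - B\right) = 3 - 0 = 3 + 0 = 3$)
$l{\left(O,n \right)} = - \frac{O n}{8}$ ($l{\left(O,n \right)} = - \frac{n O}{8} = - \frac{O n}{8}$)
$g{\left(22,23 \right)} C{\left(l{\left(3,0 \right)} \right)} 11 = 3 \left(- \frac{1}{8}\right) 3 \cdot 0 \cdot 11 = 3 \cdot 0 \cdot 11 = 3 \cdot 0 = 0$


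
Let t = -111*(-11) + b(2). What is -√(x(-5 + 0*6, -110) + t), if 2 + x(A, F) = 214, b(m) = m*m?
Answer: -√1437 ≈ -37.908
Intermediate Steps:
b(m) = m²
x(A, F) = 212 (x(A, F) = -2 + 214 = 212)
t = 1225 (t = -111*(-11) + 2² = 1221 + 4 = 1225)
-√(x(-5 + 0*6, -110) + t) = -√(212 + 1225) = -√1437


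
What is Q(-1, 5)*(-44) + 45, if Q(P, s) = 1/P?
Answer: 89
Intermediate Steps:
Q(-1, 5)*(-44) + 45 = -44/(-1) + 45 = -1*(-44) + 45 = 44 + 45 = 89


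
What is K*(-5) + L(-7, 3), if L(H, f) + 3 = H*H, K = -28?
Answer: 186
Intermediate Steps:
L(H, f) = -3 + H² (L(H, f) = -3 + H*H = -3 + H²)
K*(-5) + L(-7, 3) = -28*(-5) + (-3 + (-7)²) = 140 + (-3 + 49) = 140 + 46 = 186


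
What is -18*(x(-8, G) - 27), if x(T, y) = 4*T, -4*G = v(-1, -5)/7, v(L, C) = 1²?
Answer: 1062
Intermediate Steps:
v(L, C) = 1
G = -1/28 (G = -1/(4*7) = -¼*⅐ = -1/28 ≈ -0.035714)
-18*(x(-8, G) - 27) = -18*(4*(-8) - 27) = -18*(-32 - 27) = -18*(-59) = 1062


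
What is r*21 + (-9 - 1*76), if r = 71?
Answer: 1406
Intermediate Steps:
r*21 + (-9 - 1*76) = 71*21 + (-9 - 1*76) = 1491 + (-9 - 76) = 1491 - 85 = 1406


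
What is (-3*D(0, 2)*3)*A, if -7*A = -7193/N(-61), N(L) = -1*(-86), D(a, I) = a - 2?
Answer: 64737/301 ≈ 215.07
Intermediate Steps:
D(a, I) = -2 + a
N(L) = 86
A = 7193/602 (A = -(-7193)/(7*86) = -1/7*(-7193/86) = 7193/602 ≈ 11.949)
(-3*D(0, 2)*3)*A = (-3*(-2 + 0)*3)*(7193/602) = (-3*(-2)*3)*(7193/602) = (6*3)*(7193/602) = 18*(7193/602) = 64737/301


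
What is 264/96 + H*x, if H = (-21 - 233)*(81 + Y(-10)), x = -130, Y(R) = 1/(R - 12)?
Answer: 117617361/44 ≈ 2.6731e+6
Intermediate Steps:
Y(R) = 1/(-12 + R)
H = -226187/11 (H = (-21 - 233)*(81 + 1/(-12 - 10)) = -254*(81 + 1/(-22)) = -254*(81 - 1/22) = -254*1781/22 = -226187/11 ≈ -20562.)
264/96 + H*x = 264/96 - 226187/11*(-130) = 264*(1/96) + 29404310/11 = 11/4 + 29404310/11 = 117617361/44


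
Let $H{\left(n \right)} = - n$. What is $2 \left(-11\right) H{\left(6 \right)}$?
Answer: $132$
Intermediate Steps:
$2 \left(-11\right) H{\left(6 \right)} = 2 \left(-11\right) \left(\left(-1\right) 6\right) = \left(-22\right) \left(-6\right) = 132$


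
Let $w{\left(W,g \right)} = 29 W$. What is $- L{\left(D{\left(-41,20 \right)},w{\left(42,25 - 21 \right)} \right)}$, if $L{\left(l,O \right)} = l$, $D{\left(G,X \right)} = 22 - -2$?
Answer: $-24$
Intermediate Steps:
$D{\left(G,X \right)} = 24$ ($D{\left(G,X \right)} = 22 + 2 = 24$)
$- L{\left(D{\left(-41,20 \right)},w{\left(42,25 - 21 \right)} \right)} = \left(-1\right) 24 = -24$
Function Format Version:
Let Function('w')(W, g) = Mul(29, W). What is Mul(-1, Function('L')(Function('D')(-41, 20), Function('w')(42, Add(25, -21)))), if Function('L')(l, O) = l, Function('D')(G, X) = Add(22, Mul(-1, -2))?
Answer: -24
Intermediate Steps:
Function('D')(G, X) = 24 (Function('D')(G, X) = Add(22, 2) = 24)
Mul(-1, Function('L')(Function('D')(-41, 20), Function('w')(42, Add(25, -21)))) = Mul(-1, 24) = -24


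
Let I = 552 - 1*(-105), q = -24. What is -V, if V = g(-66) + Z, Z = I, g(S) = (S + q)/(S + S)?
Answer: -14469/22 ≈ -657.68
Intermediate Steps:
g(S) = (-24 + S)/(2*S) (g(S) = (S - 24)/(S + S) = (-24 + S)/((2*S)) = (-24 + S)*(1/(2*S)) = (-24 + S)/(2*S))
I = 657 (I = 552 + 105 = 657)
Z = 657
V = 14469/22 (V = (½)*(-24 - 66)/(-66) + 657 = (½)*(-1/66)*(-90) + 657 = 15/22 + 657 = 14469/22 ≈ 657.68)
-V = -1*14469/22 = -14469/22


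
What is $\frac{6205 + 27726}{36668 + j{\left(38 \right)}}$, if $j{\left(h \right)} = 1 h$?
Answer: $\frac{33931}{36706} \approx 0.9244$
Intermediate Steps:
$j{\left(h \right)} = h$
$\frac{6205 + 27726}{36668 + j{\left(38 \right)}} = \frac{6205 + 27726}{36668 + 38} = \frac{33931}{36706}$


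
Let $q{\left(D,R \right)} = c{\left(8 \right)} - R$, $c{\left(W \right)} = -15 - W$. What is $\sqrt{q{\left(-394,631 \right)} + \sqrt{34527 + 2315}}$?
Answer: $\sqrt{-654 + 13 \sqrt{218}} \approx 21.496 i$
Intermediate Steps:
$q{\left(D,R \right)} = -23 - R$ ($q{\left(D,R \right)} = \left(-15 - 8\right) - R = -23 - R$)
$\sqrt{q{\left(-394,631 \right)} + \sqrt{34527 + 2315}} = \sqrt{\left(-23 - 631\right) + \sqrt{34527 + 2315}} = \sqrt{\left(-23 - 631\right) + \sqrt{36842}} = \sqrt{-654 + 13 \sqrt{218}}$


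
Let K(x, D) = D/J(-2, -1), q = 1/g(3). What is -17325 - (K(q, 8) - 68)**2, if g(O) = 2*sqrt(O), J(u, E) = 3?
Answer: -194341/9 ≈ -21593.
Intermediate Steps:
q = sqrt(3)/6 (q = 1/(2*sqrt(3)) = sqrt(3)/6 ≈ 0.28868)
K(x, D) = D/3
-17325 - (K(q, 8) - 68)**2 = -17325 - ((1/3)*8 - 68)**2 = -17325 - (8/3 - 68)**2 = -17325 - (-196/3)**2 = -17325 - 1*38416/9 = -17325 - 38416/9 = -194341/9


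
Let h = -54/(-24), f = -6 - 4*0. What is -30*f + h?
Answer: 729/4 ≈ 182.25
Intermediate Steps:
f = -6 (f = -6 + 0 = -6)
h = 9/4 (h = -54*(-1/24) = 9/4 ≈ 2.2500)
-30*f + h = -30*(-6) + 9/4 = 180 + 9/4 = 729/4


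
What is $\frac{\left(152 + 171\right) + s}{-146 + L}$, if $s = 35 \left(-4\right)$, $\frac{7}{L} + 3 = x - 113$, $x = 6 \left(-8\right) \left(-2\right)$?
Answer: $- \frac{3660}{2927} \approx -1.2504$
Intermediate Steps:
$x = 96$ ($x = \left(-48\right) \left(-2\right) = 96$)
$L = - \frac{7}{20}$ ($L = \frac{7}{-3 + \left(96 - 113\right)} = \frac{7}{-3 - 17} = \frac{7}{-20} = 7 \left(- \frac{1}{20}\right) = - \frac{7}{20} \approx -0.35$)
$s = -140$
$\frac{\left(152 + 171\right) + s}{-146 + L} = \frac{\left(152 + 171\right) - 140}{-146 - \frac{7}{20}} = \frac{323 - 140}{- \frac{2927}{20}} = 183 \left(- \frac{20}{2927}\right) = - \frac{3660}{2927}$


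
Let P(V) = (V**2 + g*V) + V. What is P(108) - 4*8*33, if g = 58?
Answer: 16980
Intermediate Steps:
P(V) = V**2 + 59*V (P(V) = (V**2 + 58*V) + V = V**2 + 59*V)
P(108) - 4*8*33 = 108*(59 + 108) - 4*8*33 = 108*167 - 32*33 = 18036 - 1056 = 16980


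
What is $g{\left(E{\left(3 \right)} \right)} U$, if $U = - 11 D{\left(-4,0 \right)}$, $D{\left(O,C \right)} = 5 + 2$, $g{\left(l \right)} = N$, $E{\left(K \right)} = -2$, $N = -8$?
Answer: $616$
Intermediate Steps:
$g{\left(l \right)} = -8$
$D{\left(O,C \right)} = 7$
$U = -77$ ($U = \left(-11\right) 7 = -77$)
$g{\left(E{\left(3 \right)} \right)} U = \left(-8\right) \left(-77\right) = 616$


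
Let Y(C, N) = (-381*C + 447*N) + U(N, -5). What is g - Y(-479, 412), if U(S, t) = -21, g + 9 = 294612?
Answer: -72039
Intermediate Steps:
g = 294603 (g = -9 + 294612 = 294603)
Y(C, N) = -21 - 381*C + 447*N (Y(C, N) = (-381*C + 447*N) - 21 = -21 - 381*C + 447*N)
g - Y(-479, 412) = 294603 - (-21 - 381*(-479) + 447*412) = 294603 - (-21 + 182499 + 184164) = 294603 - 1*366642 = 294603 - 366642 = -72039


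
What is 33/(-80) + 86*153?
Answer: 1052607/80 ≈ 13158.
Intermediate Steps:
33/(-80) + 86*153 = 33*(-1/80) + 13158 = -33/80 + 13158 = 1052607/80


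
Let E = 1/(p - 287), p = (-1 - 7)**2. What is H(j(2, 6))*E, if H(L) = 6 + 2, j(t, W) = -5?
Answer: -8/223 ≈ -0.035874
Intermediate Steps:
H(L) = 8
p = 64 (p = (-8)**2 = 64)
E = -1/223 (E = 1/(64 - 287) = 1/(-223) = -1/223 ≈ -0.0044843)
H(j(2, 6))*E = 8*(-1/223) = -8/223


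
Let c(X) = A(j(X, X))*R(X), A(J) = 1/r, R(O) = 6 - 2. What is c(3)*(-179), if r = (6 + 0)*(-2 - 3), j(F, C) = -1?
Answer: 358/15 ≈ 23.867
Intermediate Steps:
r = -30 (r = 6*(-5) = -30)
R(O) = 4
A(J) = -1/30 (A(J) = 1/(-30) = -1/30)
c(X) = -2/15 (c(X) = -1/30*4 = -2/15)
c(3)*(-179) = -2/15*(-179) = 358/15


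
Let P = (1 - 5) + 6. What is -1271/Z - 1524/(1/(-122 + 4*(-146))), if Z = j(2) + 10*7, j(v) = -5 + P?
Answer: 72086977/67 ≈ 1.0759e+6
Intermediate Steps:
P = 2 (P = -4 + 6 = 2)
j(v) = -3 (j(v) = -5 + 2 = -3)
Z = 67 (Z = -3 + 10*7 = -3 + 70 = 67)
-1271/Z - 1524/(1/(-122 + 4*(-146))) = -1271/67 - 1524/(1/(-122 + 4*(-146))) = -1271*1/67 - 1524/(1/(-122 - 584)) = -1271/67 - 1524/(1/(-706)) = -1271/67 - 1524/(-1/706) = -1271/67 - 1524*(-706) = -1271/67 + 1075944 = 72086977/67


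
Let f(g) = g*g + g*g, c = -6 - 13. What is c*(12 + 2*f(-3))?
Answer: -912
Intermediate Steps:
c = -19
f(g) = 2*g**2 (f(g) = g**2 + g**2 = 2*g**2)
c*(12 + 2*f(-3)) = -19*(12 + 2*(2*(-3)**2)) = -19*(12 + 2*(2*9)) = -19*(12 + 2*18) = -19*(12 + 36) = -19*48 = -912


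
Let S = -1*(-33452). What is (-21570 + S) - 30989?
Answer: -19107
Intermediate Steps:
S = 33452
(-21570 + S) - 30989 = (-21570 + 33452) - 30989 = 11882 - 30989 = -19107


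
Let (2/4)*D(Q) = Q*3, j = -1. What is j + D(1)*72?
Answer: 431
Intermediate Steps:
D(Q) = 6*Q (D(Q) = 2*(Q*3) = 2*(3*Q) = 6*Q)
j + D(1)*72 = -1 + (6*1)*72 = -1 + 6*72 = -1 + 432 = 431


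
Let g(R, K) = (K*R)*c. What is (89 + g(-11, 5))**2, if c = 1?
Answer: 1156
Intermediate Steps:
g(R, K) = K*R (g(R, K) = (K*R)*1 = K*R)
(89 + g(-11, 5))**2 = (89 + 5*(-11))**2 = (89 - 55)**2 = 34**2 = 1156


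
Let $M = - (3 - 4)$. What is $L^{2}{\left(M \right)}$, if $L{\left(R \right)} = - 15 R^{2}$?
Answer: $225$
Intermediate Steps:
$M = 1$ ($M = \left(-1\right) \left(-1\right) = 1$)
$L^{2}{\left(M \right)} = \left(- 15 \cdot 1^{2}\right)^{2} = \left(\left(-15\right) 1\right)^{2} = \left(-15\right)^{2} = 225$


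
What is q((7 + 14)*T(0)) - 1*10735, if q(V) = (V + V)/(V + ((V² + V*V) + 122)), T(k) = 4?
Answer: -76851781/7159 ≈ -10735.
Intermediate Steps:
q(V) = 2*V/(122 + V + 2*V²) (q(V) = (2*V)/(V + ((V² + V²) + 122)) = (2*V)/(V + (2*V² + 122)) = (2*V)/(V + (122 + 2*V²)) = (2*V)/(122 + V + 2*V²) = 2*V/(122 + V + 2*V²))
q((7 + 14)*T(0)) - 1*10735 = 2*((7 + 14)*4)/(122 + (7 + 14)*4 + 2*((7 + 14)*4)²) - 1*10735 = 2*(21*4)/(122 + 21*4 + 2*(21*4)²) - 10735 = 2*84/(122 + 84 + 2*84²) - 10735 = 2*84/(122 + 84 + 2*7056) - 10735 = 2*84/(122 + 84 + 14112) - 10735 = 2*84/14318 - 10735 = 2*84*(1/14318) - 10735 = 84/7159 - 10735 = -76851781/7159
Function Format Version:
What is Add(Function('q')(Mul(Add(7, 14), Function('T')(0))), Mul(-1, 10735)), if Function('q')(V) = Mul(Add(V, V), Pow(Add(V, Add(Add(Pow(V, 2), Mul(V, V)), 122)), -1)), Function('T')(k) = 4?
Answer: Rational(-76851781, 7159) ≈ -10735.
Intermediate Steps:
Function('q')(V) = Mul(2, V, Pow(Add(122, V, Mul(2, Pow(V, 2))), -1)) (Function('q')(V) = Mul(Mul(2, V), Pow(Add(V, Add(Add(Pow(V, 2), Pow(V, 2)), 122)), -1)) = Mul(Mul(2, V), Pow(Add(V, Add(Mul(2, Pow(V, 2)), 122)), -1)) = Mul(Mul(2, V), Pow(Add(V, Add(122, Mul(2, Pow(V, 2)))), -1)) = Mul(Mul(2, V), Pow(Add(122, V, Mul(2, Pow(V, 2))), -1)) = Mul(2, V, Pow(Add(122, V, Mul(2, Pow(V, 2))), -1)))
Add(Function('q')(Mul(Add(7, 14), Function('T')(0))), Mul(-1, 10735)) = Add(Mul(2, Mul(Add(7, 14), 4), Pow(Add(122, Mul(Add(7, 14), 4), Mul(2, Pow(Mul(Add(7, 14), 4), 2))), -1)), Mul(-1, 10735)) = Add(Mul(2, Mul(21, 4), Pow(Add(122, Mul(21, 4), Mul(2, Pow(Mul(21, 4), 2))), -1)), -10735) = Add(Mul(2, 84, Pow(Add(122, 84, Mul(2, Pow(84, 2))), -1)), -10735) = Add(Mul(2, 84, Pow(Add(122, 84, Mul(2, 7056)), -1)), -10735) = Add(Mul(2, 84, Pow(Add(122, 84, 14112), -1)), -10735) = Add(Mul(2, 84, Pow(14318, -1)), -10735) = Add(Mul(2, 84, Rational(1, 14318)), -10735) = Add(Rational(84, 7159), -10735) = Rational(-76851781, 7159)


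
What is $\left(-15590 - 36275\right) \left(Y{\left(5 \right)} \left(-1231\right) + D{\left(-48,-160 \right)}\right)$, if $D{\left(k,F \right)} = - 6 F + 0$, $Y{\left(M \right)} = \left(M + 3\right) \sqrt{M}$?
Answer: $-49790400 + 510766520 \sqrt{5} \approx 1.0923 \cdot 10^{9}$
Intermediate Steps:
$Y{\left(M \right)} = \sqrt{M} \left(3 + M\right)$ ($Y{\left(M \right)} = \left(3 + M\right) \sqrt{M} = \sqrt{M} \left(3 + M\right)$)
$D{\left(k,F \right)} = - 6 F$
$\left(-15590 - 36275\right) \left(Y{\left(5 \right)} \left(-1231\right) + D{\left(-48,-160 \right)}\right) = \left(-15590 - 36275\right) \left(\sqrt{5} \left(3 + 5\right) \left(-1231\right) - -960\right) = - 51865 \left(\sqrt{5} \cdot 8 \left(-1231\right) + 960\right) = - 51865 \left(8 \sqrt{5} \left(-1231\right) + 960\right) = - 51865 \left(- 9848 \sqrt{5} + 960\right) = - 51865 \left(960 - 9848 \sqrt{5}\right) = -49790400 + 510766520 \sqrt{5}$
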